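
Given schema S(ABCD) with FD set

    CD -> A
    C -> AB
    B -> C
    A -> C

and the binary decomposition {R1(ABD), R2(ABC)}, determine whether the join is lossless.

Common attributes: R1 ∩ R2 = {AB}.
Closure of {AB}: B → C applies, adding C. So (AB)⁺ = {ABC}.
This closure contains every attribute of R2, so R1 ∩ R2 → R2. The join is lossless.

Yes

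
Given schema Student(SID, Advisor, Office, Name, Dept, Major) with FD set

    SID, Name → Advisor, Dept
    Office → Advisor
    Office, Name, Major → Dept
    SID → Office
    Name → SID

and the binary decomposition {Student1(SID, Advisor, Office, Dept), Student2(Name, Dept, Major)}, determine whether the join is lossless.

Common attributes: Student1 ∩ Student2 = {Dept}.
No dependency enlarges {Dept}, so (Dept)⁺ = {Dept}.
The closure contains neither all of Student1 = {SID, Advisor, Office, Dept} nor all of Student2 = {Name, Dept, Major}, so the common attributes are not a superkey of either fragment. The join is lossy.

No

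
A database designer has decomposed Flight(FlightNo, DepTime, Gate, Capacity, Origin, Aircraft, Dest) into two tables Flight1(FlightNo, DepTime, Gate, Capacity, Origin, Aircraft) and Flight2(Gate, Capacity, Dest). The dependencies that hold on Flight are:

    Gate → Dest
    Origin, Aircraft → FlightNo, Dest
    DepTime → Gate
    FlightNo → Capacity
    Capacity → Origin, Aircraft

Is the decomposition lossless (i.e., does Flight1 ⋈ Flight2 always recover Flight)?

Common attributes: Flight1 ∩ Flight2 = {Gate, Capacity}.
Closure of {Gate, Capacity}: Gate → Dest applies, adding Dest; Capacity → Origin, Aircraft applies, adding Origin, Aircraft; Origin, Aircraft → FlightNo, Dest applies, adding FlightNo. So (Gate, Capacity)⁺ = {FlightNo, Gate, Capacity, Origin, Aircraft, Dest}.
This closure contains every attribute of Flight2, so Flight1 ∩ Flight2 → Flight2. The join is lossless.

Yes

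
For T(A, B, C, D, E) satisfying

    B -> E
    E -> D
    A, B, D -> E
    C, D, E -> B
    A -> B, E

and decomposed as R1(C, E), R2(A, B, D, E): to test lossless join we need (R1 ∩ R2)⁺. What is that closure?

R1 ∩ R2 = {E}.
E → D applies, adding D
Closure: {D, E}.

D, E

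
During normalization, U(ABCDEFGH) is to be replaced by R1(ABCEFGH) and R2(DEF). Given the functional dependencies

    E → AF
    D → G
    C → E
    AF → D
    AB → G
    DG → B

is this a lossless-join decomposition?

Yes

Common attributes: R1 ∩ R2 = {EF}.
Closure of {EF}: E → AF applies, adding A; AF → D applies, adding D; D → G applies, adding G; DG → B applies, adding B. So (EF)⁺ = {ABDEFG}.
This closure contains every attribute of R2, so R1 ∩ R2 → R2. The join is lossless.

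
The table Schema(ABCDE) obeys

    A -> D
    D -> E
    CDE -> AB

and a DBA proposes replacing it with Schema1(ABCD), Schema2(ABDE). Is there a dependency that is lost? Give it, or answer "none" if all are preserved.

none

A → D lies within Schema1.
D → E lies within Schema2.
CDE → AB: restricted closure across fragments reaches AB.
Every dependency is enforceable on the fragments, so the decomposition is dependency-preserving.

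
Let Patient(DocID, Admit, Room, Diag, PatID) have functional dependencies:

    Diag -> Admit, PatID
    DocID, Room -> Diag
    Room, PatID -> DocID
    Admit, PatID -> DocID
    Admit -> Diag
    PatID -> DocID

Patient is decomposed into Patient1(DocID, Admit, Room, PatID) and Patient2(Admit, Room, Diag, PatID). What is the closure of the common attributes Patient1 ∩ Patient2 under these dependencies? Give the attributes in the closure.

DocID, Admit, Room, Diag, PatID

Patient1 ∩ Patient2 = {Admit, Room, PatID}.
Room, PatID → DocID applies, adding DocID
Admit → Diag applies, adding Diag
Closure: {DocID, Admit, Room, Diag, PatID}.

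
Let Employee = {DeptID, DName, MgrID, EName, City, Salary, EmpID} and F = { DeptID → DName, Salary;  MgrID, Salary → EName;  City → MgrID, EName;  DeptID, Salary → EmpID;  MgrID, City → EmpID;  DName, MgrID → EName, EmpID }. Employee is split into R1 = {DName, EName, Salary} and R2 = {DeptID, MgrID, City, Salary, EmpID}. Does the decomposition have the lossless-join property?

Common attributes: R1 ∩ R2 = {Salary}.
No dependency enlarges {Salary}, so (Salary)⁺ = {Salary}.
The closure contains neither all of R1 = {DName, EName, Salary} nor all of R2 = {DeptID, MgrID, City, Salary, EmpID}, so the common attributes are not a superkey of either fragment. The join is lossy.

No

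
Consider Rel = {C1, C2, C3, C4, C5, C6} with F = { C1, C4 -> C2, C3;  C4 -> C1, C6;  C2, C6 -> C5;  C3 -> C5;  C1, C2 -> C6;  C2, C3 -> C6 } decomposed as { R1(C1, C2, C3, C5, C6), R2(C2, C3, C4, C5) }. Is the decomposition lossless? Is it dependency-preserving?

Lossless test: (C2, C3, C5)⁺ = {C2, C3, C5, C6}, which is a superkey of neither fragment — lossy.
Dependency preservation: the restricted closure of {C4} across the fragments never reaches {C1, C6}, so C4 → C1, C6 cannot be enforced without a join — not preserved.

lossy and not dependency-preserving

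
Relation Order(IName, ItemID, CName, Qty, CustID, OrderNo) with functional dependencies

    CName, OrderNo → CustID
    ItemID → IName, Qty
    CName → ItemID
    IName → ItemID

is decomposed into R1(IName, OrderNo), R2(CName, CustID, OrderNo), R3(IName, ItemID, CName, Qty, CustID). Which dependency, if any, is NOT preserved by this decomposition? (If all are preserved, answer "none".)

none

CName, OrderNo → CustID lies within R2.
ItemID → IName, Qty lies within R3.
CName → ItemID lies within R3.
IName → ItemID lies within R3.
Every dependency is enforceable on the fragments, so the decomposition is dependency-preserving.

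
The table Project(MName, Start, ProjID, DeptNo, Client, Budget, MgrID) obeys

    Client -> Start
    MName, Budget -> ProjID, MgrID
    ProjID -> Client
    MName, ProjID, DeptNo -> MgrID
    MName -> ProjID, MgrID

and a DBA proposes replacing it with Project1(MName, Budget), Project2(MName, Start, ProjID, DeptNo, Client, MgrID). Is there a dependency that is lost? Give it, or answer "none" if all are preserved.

Client → Start lies within Project2.
MName, Budget → ProjID, MgrID: restricted closure across fragments reaches ProjID, MgrID.
ProjID → Client lies within Project2.
MName, ProjID, DeptNo → MgrID lies within Project2.
MName → ProjID, MgrID lies within Project2.
Every dependency is enforceable on the fragments, so the decomposition is dependency-preserving.

none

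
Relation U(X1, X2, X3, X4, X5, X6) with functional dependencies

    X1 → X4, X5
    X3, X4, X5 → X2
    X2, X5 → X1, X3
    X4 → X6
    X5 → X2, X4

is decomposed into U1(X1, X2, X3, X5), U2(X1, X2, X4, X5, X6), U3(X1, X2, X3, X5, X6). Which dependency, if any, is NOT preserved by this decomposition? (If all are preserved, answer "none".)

none

X1 → X4, X5 lies within U2.
X3, X4, X5 → X2: restricted closure across fragments reaches X2.
X2, X5 → X1, X3 lies within U1.
X4 → X6 lies within U2.
X5 → X2, X4 lies within U2.
Every dependency is enforceable on the fragments, so the decomposition is dependency-preserving.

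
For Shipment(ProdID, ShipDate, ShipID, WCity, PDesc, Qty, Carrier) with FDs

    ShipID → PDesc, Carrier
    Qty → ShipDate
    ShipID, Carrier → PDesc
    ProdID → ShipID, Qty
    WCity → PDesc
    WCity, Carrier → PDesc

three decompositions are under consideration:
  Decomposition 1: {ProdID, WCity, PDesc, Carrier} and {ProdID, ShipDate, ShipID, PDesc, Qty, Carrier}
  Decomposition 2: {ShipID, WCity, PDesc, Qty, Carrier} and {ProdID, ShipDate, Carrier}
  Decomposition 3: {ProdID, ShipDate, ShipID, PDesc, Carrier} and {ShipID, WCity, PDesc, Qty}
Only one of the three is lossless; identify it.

Decomposition 1: common = {ProdID, PDesc, Carrier}, closure = {ProdID, ShipDate, ShipID, PDesc, Qty, Carrier} → lossless.
Decomposition 2: common = {Carrier}, closure = {Carrier} → lossy.
Decomposition 3: common = {ShipID, PDesc}, closure = {ShipID, PDesc, Carrier} → lossy.

Decomposition 1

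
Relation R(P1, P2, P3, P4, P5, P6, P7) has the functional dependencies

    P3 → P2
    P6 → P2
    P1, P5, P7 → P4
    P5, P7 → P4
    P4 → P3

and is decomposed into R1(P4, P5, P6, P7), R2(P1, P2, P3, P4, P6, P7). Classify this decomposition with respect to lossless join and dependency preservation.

lossy but dependency-preserving

Lossless test: (P4, P6, P7)⁺ = {P2, P3, P4, P6, P7}, which is a superkey of neither fragment — lossy.
Dependency preservation: P1, P5, P7 → P4 is not contained in any single fragment, but the restricted closure of its left-hand side across the fragments still reaches the right-hand side; the remaining FDs each lie inside some fragment. All dependencies are preserved.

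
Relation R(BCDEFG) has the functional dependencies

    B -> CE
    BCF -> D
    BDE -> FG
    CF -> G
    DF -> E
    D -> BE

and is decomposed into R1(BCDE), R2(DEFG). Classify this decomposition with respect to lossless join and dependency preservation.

Lossless test: (DE)⁺ = {BCDEFG}, which contains all of one fragment — lossless.
Dependency preservation: the restricted closure of {BCF} across the fragments never reaches {D}, so BCF → D cannot be enforced without a join — not preserved.

lossless but not dependency-preserving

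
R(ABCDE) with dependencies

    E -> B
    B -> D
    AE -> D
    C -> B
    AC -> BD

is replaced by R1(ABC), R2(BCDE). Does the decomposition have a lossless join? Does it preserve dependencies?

Lossless test: (BC)⁺ = {BCD}, which is a superkey of neither fragment — lossy.
Dependency preservation: AE → D; AC → BD are not contained in any single fragment, but the restricted closure of each left-hand side across the fragments still reaches the right-hand side; the remaining FDs each lie inside some fragment. All dependencies are preserved.

lossy but dependency-preserving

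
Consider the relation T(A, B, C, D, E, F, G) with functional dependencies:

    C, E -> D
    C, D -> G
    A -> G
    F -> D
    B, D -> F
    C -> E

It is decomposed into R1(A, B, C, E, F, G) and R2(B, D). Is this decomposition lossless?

Common attributes: R1 ∩ R2 = {B}.
No dependency enlarges {B}, so (B)⁺ = {B}.
The closure contains neither all of R1 = {A, B, C, E, F, G} nor all of R2 = {B, D}, so the common attributes are not a superkey of either fragment. The join is lossy.

No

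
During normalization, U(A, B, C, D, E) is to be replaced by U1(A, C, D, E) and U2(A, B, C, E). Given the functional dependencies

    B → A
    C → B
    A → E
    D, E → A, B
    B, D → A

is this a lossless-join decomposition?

Yes

Common attributes: U1 ∩ U2 = {A, C, E}.
Closure of {A, C, E}: C → B applies, adding B. So (A, C, E)⁺ = {A, B, C, E}.
This closure contains every attribute of U2, so U1 ∩ U2 → U2. The join is lossless.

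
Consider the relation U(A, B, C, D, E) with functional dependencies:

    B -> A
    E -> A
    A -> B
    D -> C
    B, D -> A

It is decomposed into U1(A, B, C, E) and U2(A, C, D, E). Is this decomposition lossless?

Common attributes: U1 ∩ U2 = {A, C, E}.
Closure of {A, C, E}: A → B applies, adding B. So (A, C, E)⁺ = {A, B, C, E}.
This closure contains every attribute of U1, so U1 ∩ U2 → U1. The join is lossless.

Yes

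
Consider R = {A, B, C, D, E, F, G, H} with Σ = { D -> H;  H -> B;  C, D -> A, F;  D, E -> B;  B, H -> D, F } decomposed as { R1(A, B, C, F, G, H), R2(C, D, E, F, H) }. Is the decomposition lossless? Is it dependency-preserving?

Lossless test: (C, F, H)⁺ = {A, B, C, D, F, H}, which is a superkey of neither fragment — lossy.
Dependency preservation: C, D → A, F; D, E → B; B, H → D, F are not contained in any single fragment, but the restricted closure of each left-hand side across the fragments still reaches the right-hand side; the remaining FDs each lie inside some fragment. All dependencies are preserved.

lossy but dependency-preserving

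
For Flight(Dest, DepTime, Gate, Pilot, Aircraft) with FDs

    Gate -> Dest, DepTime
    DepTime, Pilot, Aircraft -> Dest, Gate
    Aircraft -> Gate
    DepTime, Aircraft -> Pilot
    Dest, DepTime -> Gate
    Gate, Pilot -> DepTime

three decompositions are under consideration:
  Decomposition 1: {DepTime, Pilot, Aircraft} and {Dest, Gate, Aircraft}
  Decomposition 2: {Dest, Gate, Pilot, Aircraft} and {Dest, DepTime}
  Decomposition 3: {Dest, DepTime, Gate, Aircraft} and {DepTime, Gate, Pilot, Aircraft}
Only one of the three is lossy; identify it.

Decomposition 1: common = {Aircraft}, closure = {Dest, DepTime, Gate, Pilot, Aircraft} → lossless.
Decomposition 2: common = {Dest}, closure = {Dest} → lossy.
Decomposition 3: common = {DepTime, Gate, Aircraft}, closure = {Dest, DepTime, Gate, Pilot, Aircraft} → lossless.

Decomposition 2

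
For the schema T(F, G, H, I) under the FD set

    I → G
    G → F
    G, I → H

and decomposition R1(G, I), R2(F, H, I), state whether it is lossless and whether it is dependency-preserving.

lossless but not dependency-preserving

Lossless test: (I)⁺ = {F, G, H, I}, which contains all of one fragment — lossless.
Dependency preservation: the restricted closure of {G} across the fragments never reaches {F}, so G → F cannot be enforced without a join — not preserved.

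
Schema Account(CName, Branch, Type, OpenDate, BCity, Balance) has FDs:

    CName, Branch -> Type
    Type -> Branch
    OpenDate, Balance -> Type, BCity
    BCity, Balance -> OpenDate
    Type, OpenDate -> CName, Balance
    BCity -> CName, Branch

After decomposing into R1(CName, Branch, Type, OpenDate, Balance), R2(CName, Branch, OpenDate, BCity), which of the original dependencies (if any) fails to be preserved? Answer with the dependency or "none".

Check BCity, Balance → OpenDate: no single fragment contains all of {OpenDate, BCity, Balance}, and the restricted closure of {BCity, Balance} across the fragments never reaches {OpenDate}.
CName, Branch → Type is preserved.
Type → Branch is preserved.
OpenDate, Balance → Type, BCity is preserved.
Type, OpenDate → CName, Balance is preserved.
BCity → CName, Branch is preserved.

BCity, Balance -> OpenDate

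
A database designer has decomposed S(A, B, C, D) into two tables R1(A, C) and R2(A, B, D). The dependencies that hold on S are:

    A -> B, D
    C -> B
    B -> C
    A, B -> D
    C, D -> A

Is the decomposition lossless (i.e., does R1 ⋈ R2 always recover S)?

Yes

Common attributes: R1 ∩ R2 = {A}.
Closure of {A}: A → B, D applies, adding B, D; B → C applies, adding C. So (A)⁺ = {A, B, C, D}.
This closure contains every attribute of R1, so R1 ∩ R2 → R1. The join is lossless.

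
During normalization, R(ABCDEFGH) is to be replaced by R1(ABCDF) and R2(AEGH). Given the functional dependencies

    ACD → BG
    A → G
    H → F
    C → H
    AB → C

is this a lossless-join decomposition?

No

Common attributes: R1 ∩ R2 = {A}.
Closure of {A}: A → G applies, adding G. So (A)⁺ = {AG}.
The closure contains neither all of R1 = {ABCDF} nor all of R2 = {AEGH}, so the common attributes are not a superkey of either fragment. The join is lossy.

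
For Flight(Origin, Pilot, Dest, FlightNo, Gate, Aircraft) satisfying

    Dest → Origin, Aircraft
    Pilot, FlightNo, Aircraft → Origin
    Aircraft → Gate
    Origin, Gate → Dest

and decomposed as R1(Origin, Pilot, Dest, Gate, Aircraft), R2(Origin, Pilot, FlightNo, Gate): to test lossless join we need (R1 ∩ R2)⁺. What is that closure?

Origin, Pilot, Dest, Gate, Aircraft

R1 ∩ R2 = {Origin, Pilot, Gate}.
Origin, Gate → Dest applies, adding Dest
Dest → Origin, Aircraft applies, adding Aircraft
Closure: {Origin, Pilot, Dest, Gate, Aircraft}.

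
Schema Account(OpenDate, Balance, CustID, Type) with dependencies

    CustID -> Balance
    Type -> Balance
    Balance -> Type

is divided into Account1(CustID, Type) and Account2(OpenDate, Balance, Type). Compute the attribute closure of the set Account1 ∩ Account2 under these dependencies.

Balance, Type

Account1 ∩ Account2 = {Type}.
Type → Balance applies, adding Balance
Closure: {Balance, Type}.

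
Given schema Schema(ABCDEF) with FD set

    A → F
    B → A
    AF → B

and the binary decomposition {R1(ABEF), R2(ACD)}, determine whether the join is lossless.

No

Common attributes: R1 ∩ R2 = {A}.
Closure of {A}: A → F applies, adding F; AF → B applies, adding B. So (A)⁺ = {ABF}.
The closure contains neither all of R1 = {ABEF} nor all of R2 = {ACD}, so the common attributes are not a superkey of either fragment. The join is lossy.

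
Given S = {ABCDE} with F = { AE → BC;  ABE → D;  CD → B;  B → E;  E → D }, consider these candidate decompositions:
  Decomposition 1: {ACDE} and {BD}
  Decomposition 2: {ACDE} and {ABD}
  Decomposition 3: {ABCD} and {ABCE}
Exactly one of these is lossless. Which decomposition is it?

Decomposition 1: common = {D}, closure = {D} → lossy.
Decomposition 2: common = {AD}, closure = {AD} → lossy.
Decomposition 3: common = {ABC}, closure = {ABCDE} → lossless.

Decomposition 3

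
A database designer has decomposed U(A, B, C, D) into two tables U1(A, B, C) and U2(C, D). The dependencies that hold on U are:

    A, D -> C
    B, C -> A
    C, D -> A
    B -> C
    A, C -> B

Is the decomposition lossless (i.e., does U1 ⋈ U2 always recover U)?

No

Common attributes: U1 ∩ U2 = {C}.
No dependency enlarges {C}, so (C)⁺ = {C}.
The closure contains neither all of U1 = {A, B, C} nor all of U2 = {C, D}, so the common attributes are not a superkey of either fragment. The join is lossy.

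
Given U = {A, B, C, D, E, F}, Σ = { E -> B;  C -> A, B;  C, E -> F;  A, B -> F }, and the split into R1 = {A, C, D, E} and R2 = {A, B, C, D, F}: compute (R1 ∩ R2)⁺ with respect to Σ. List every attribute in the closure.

R1 ∩ R2 = {A, C, D}.
C → A, B applies, adding B
A, B → F applies, adding F
Closure: {A, B, C, D, F}.

A, B, C, D, F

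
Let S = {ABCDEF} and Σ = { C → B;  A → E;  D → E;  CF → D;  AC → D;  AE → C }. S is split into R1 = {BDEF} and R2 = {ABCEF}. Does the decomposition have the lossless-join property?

No

Common attributes: R1 ∩ R2 = {BEF}.
No dependency enlarges {BEF}, so (BEF)⁺ = {BEF}.
The closure contains neither all of R1 = {BDEF} nor all of R2 = {ABCEF}, so the common attributes are not a superkey of either fragment. The join is lossy.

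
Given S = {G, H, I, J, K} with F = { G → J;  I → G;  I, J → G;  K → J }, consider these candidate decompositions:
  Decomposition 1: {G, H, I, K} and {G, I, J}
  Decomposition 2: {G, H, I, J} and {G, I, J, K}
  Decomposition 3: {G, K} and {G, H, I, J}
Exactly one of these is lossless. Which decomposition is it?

Decomposition 1

Decomposition 1: common = {G, I}, closure = {G, I, J} → lossless.
Decomposition 2: common = {G, I, J}, closure = {G, I, J} → lossy.
Decomposition 3: common = {G}, closure = {G, J} → lossy.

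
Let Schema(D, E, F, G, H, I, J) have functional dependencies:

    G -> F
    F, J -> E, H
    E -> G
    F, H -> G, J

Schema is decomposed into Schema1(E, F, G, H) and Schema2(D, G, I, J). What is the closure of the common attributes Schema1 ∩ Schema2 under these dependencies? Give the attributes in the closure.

F, G

Schema1 ∩ Schema2 = {G}.
G → F applies, adding F
Closure: {F, G}.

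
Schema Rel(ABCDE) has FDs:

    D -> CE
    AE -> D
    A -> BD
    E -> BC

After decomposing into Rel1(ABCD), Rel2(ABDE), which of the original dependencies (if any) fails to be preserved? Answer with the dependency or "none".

E -> BC

Check E → BC: no single fragment contains all of {BCE}, and the restricted closure of {E} across the fragments never reaches {BC}.
D → CE is preserved.
AE → D is preserved.
A → BD is preserved.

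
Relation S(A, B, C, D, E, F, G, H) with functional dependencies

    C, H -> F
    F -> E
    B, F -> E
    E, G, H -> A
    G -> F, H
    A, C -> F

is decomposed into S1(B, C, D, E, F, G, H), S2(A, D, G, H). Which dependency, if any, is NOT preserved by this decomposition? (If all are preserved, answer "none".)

Check A, C → F: no single fragment contains all of {A, C, F}, and the restricted closure of {A, C} across the fragments never reaches {F}.
C, H → F is preserved.
F → E is preserved.
B, F → E is preserved.
E, G, H → A is preserved.
G → F, H is preserved.

A, C -> F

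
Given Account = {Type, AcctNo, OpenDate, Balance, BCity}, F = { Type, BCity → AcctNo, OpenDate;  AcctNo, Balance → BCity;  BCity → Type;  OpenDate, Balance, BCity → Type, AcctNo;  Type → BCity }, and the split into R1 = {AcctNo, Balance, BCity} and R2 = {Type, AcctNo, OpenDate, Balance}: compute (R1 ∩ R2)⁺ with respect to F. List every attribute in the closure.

Type, AcctNo, OpenDate, Balance, BCity

R1 ∩ R2 = {AcctNo, Balance}.
AcctNo, Balance → BCity applies, adding BCity
BCity → Type applies, adding Type
Type, BCity → AcctNo, OpenDate applies, adding OpenDate
Closure: {Type, AcctNo, OpenDate, Balance, BCity}.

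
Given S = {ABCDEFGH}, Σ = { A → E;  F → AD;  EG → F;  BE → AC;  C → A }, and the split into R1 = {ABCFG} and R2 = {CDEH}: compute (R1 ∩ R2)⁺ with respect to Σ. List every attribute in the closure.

R1 ∩ R2 = {C}.
C → A applies, adding A
A → E applies, adding E
Closure: {ACE}.

ACE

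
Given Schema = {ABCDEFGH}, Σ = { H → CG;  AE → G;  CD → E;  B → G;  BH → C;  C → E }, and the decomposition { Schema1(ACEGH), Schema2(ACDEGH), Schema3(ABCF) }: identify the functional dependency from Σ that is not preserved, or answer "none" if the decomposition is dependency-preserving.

B → G

Check B → G: no single fragment contains all of {BG}, and the restricted closure of {B} across the fragments never reaches {G}.
H → CG is preserved.
AE → G is preserved.
CD → E is preserved.
BH → C is preserved.
C → E is preserved.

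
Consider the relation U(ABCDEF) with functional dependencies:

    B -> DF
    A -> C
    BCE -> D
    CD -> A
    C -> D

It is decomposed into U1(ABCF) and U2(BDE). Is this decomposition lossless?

No

Common attributes: U1 ∩ U2 = {B}.
Closure of {B}: B → DF applies, adding DF. So (B)⁺ = {BDF}.
The closure contains neither all of U1 = {ABCF} nor all of U2 = {BDE}, so the common attributes are not a superkey of either fragment. The join is lossy.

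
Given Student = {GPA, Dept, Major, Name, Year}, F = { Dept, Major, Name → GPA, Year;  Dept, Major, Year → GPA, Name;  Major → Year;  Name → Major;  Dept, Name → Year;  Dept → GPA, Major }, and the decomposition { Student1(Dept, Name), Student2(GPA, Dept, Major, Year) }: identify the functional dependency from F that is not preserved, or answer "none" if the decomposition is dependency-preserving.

Name → Major

Check Name → Major: no single fragment contains all of {Major, Name}, and the restricted closure of {Name} across the fragments never reaches {Major}.
Dept, Major, Name → GPA, Year is preserved.
Dept, Major, Year → GPA, Name is preserved.
Major → Year is preserved.
Dept, Name → Year is preserved.
Dept → GPA, Major is preserved.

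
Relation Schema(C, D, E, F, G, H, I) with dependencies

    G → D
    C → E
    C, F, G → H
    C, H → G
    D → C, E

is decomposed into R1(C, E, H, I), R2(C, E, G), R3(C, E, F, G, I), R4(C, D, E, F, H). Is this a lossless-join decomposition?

Chase test. Columns are C, D, E, F, G, H, I; row i has aⱼ where attribute j ∈ Ri, else bᵢⱼ.
Initial tableau (one row per fragment):
  row 1: a1 b12 a3 b14 b15 a6 a7
  row 2: a1 b22 a3 b24 a5 b26 b27
  row 3: a1 b32 a3 a4 a5 b36 a7
  row 4: a1 a2 a3 a4 b45 a6 b47
Rows 2 and 3 agree on G; apply G→D and equate their D entries.
Rows 1 and 4 agree on C, H; apply C, H→G and equate their G entries.
Rows 1 and 4 agree on G; apply G→D and equate their D entries.
No row becomes fully distinguished — the join is lossy.

No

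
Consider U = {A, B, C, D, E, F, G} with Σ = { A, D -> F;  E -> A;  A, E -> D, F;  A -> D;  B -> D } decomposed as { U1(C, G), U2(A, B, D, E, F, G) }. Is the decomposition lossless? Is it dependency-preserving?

Lossless test: (G)⁺ = {G}, which is a superkey of neither fragment — lossy.
Dependency preservation: every FD's attributes lie within a single fragment, so each can be enforced locally — preserved.

lossy but dependency-preserving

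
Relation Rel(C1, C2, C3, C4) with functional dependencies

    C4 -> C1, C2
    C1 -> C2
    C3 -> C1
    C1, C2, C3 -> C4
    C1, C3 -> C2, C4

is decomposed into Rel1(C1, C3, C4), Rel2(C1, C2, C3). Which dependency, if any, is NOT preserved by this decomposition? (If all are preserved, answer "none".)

C4 → C1, C2: restricted closure across fragments reaches C1, C2.
C1 → C2 lies within Rel2.
C3 → C1 lies within Rel1.
C1, C2, C3 → C4: restricted closure across fragments reaches C4.
C1, C3 → C2, C4: restricted closure across fragments reaches C2, C4.
Every dependency is enforceable on the fragments, so the decomposition is dependency-preserving.

none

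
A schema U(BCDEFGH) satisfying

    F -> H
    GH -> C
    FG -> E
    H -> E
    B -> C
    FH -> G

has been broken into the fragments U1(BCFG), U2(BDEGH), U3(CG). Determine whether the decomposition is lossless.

Chase test. Columns are BCDEFGH; row i has aⱼ where attribute j ∈ Ui, else bᵢⱼ.
Initial tableau (one row per fragment):
  row 1: a1 a2 b13 b14 a5 a6 b17
  row 2: a1 b22 a3 a4 b25 a6 a7
  row 3: b31 a2 b33 b34 b35 a6 b37
Rows 1 and 2 agree on B; apply B→C and equate their C entries.
No row becomes fully distinguished — the join is lossy.

No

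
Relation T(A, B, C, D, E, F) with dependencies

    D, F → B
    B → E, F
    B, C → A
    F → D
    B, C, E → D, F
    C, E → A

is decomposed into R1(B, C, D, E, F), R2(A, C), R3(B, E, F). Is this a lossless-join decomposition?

Chase test. Columns are A, B, C, D, E, F; row i has aⱼ where attribute j ∈ Ri, else bᵢⱼ.
Initial tableau (one row per fragment):
  row 1: b11 a2 a3 a4 a5 a6
  row 2: a1 b22 a3 b24 b25 b26
  row 3: b31 a2 b33 b34 a5 a6
Rows 1 and 3 agree on F; apply F→D and equate their D entries.
No row becomes fully distinguished — the join is lossy.

No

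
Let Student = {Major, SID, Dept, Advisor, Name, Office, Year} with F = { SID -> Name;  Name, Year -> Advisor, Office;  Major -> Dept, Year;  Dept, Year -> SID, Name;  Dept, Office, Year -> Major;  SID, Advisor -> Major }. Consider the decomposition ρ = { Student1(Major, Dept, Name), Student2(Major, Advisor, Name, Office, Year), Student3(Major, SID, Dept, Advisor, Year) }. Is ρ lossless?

Yes

Chase test. Columns are Major, SID, Dept, Advisor, Name, Office, Year; row i has aⱼ where attribute j ∈ Studenti, else bᵢⱼ.
Initial tableau (one row per fragment):
  row 1: a1 b12 a3 b14 a5 b16 b17
  row 2: a1 b22 b23 a4 a5 a6 a7
  row 3: a1 a2 a3 a4 b35 b36 a7
Rows 1 and 2 agree on Major; apply Major→Dept, Year and equate their Dept, Year entries.
Rows 1 and 2 agree on Dept, Year; apply Dept, Year→SID, Name and equate their SID, Name entries.
Rows 1 and 3 agree on Dept, Year; apply Dept, Year→SID, Name and equate their SID, Name entries.
Rows 1 and 2 agree on Name, Year; apply Name, Year→Advisor, Office and equate their Advisor, Office entries.
Rows 1 and 3 agree on Name, Year; apply Name, Year→Advisor, Office and equate their Advisor, Office entries.
Row 1 is now all distinguished symbols — the join is lossless.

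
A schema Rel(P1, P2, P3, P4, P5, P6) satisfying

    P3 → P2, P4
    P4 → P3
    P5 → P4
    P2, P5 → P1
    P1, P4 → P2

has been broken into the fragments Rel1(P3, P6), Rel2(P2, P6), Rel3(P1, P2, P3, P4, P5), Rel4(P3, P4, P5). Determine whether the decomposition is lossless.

Chase test. Columns are P1, P2, P3, P4, P5, P6; row i has aⱼ where attribute j ∈ Reli, else bᵢⱼ.
Initial tableau (one row per fragment):
  row 1: b11 b12 a3 b14 b15 a6
  row 2: b21 a2 b23 b24 b25 a6
  row 3: a1 a2 a3 a4 a5 b36
  row 4: b41 b42 a3 a4 a5 b46
Rows 1 and 3 agree on P3; apply P3→P2, P4 and equate their P2, P4 entries.
Rows 1 and 4 agree on P3; apply P3→P2, P4 and equate their P2, P4 entries.
Rows 3 and 4 agree on P2, P5; apply P2, P5→P1 and equate their P1 entries.
No row becomes fully distinguished — the join is lossy.

No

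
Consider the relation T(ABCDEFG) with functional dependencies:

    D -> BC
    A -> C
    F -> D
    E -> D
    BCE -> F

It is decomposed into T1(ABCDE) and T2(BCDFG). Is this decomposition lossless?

No

Common attributes: T1 ∩ T2 = {BCD}.
No dependency enlarges {BCD}, so (BCD)⁺ = {BCD}.
The closure contains neither all of T1 = {ABCDE} nor all of T2 = {BCDFG}, so the common attributes are not a superkey of either fragment. The join is lossy.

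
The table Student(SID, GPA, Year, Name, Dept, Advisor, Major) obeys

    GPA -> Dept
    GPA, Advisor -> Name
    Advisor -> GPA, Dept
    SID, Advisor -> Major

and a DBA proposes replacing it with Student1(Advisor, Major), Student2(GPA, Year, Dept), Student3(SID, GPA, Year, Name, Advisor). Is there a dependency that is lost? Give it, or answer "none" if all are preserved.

Check SID, Advisor → Major: no single fragment contains all of {SID, Advisor, Major}, and the restricted closure of {SID, Advisor} across the fragments never reaches {Major}.
GPA → Dept is preserved.
GPA, Advisor → Name is preserved.
Advisor → GPA, Dept is preserved.

SID, Advisor -> Major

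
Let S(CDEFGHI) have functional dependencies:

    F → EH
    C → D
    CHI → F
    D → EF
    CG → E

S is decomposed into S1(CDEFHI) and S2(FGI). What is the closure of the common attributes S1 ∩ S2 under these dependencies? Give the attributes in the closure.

EFHI

S1 ∩ S2 = {FI}.
F → EH applies, adding EH
Closure: {EFHI}.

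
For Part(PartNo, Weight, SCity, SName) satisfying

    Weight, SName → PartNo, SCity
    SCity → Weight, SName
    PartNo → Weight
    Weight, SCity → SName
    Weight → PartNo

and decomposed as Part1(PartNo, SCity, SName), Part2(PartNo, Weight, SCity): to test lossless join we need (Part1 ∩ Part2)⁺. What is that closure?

PartNo, Weight, SCity, SName

Part1 ∩ Part2 = {PartNo, SCity}.
SCity → Weight, SName applies, adding Weight, SName
Closure: {PartNo, Weight, SCity, SName}.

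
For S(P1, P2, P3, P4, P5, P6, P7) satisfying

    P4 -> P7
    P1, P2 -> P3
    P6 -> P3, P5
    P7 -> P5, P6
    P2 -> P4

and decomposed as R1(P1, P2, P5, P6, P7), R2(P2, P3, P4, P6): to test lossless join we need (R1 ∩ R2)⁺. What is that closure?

P2, P3, P4, P5, P6, P7

R1 ∩ R2 = {P2, P6}.
P6 → P3, P5 applies, adding P3, P5
P2 → P4 applies, adding P4
P4 → P7 applies, adding P7
Closure: {P2, P3, P4, P5, P6, P7}.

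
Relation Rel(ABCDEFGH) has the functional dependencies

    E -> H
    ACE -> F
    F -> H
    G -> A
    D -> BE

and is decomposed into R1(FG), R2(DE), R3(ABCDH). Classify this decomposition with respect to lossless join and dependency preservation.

lossy and not dependency-preserving

Lossless test (chase): Rows 2 and 3 agree on D; apply D→BE and equate their BE entries. Rows 2 and 3 agree on E; apply E→H and equate their H entries. No row becomes fully distinguished — the join is lossy.
Dependency preservation: the restricted closure of {E} across the fragments never reaches {H}, so E → H cannot be enforced without a join — not preserved.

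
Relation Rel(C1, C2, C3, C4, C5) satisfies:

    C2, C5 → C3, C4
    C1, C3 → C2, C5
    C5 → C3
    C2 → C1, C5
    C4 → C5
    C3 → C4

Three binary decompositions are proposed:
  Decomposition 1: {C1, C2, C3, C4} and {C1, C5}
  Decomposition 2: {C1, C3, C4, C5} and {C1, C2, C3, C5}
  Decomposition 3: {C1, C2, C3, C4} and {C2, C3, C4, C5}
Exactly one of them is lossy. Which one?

Decomposition 1: common = {C1}, closure = {C1} → lossy.
Decomposition 2: common = {C1, C3, C5}, closure = {C1, C2, C3, C4, C5} → lossless.
Decomposition 3: common = {C2, C3, C4}, closure = {C1, C2, C3, C4, C5} → lossless.

Decomposition 1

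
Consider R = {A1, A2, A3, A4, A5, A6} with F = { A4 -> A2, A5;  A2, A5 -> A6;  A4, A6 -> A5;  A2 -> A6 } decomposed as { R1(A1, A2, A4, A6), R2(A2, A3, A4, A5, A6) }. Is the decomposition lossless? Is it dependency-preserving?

lossy but dependency-preserving

Lossless test: (A2, A4, A6)⁺ = {A2, A4, A5, A6}, which is a superkey of neither fragment — lossy.
Dependency preservation: every FD's attributes lie within a single fragment, so each can be enforced locally — preserved.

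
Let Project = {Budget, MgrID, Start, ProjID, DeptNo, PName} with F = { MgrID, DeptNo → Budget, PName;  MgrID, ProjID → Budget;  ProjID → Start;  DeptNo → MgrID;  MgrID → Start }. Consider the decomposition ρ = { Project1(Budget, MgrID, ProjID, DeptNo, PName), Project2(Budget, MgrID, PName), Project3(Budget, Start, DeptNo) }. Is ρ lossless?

Yes

Chase test. Columns are Budget, MgrID, Start, ProjID, DeptNo, PName; row i has aⱼ where attribute j ∈ Projecti, else bᵢⱼ.
Initial tableau (one row per fragment):
  row 1: a1 a2 b13 a4 a5 a6
  row 2: a1 a2 b23 b24 b25 a6
  row 3: a1 b32 a3 b34 a5 b36
Rows 1 and 3 agree on DeptNo; apply DeptNo→MgrID and equate their MgrID entries.
Rows 1 and 2 agree on MgrID; apply MgrID→Start and equate their Start entries.
Rows 1 and 3 agree on MgrID; apply MgrID→Start and equate their Start entries.
Rows 1 and 3 agree on MgrID, DeptNo; apply MgrID, DeptNo→Budget, PName and equate their Budget, PName entries.
Row 1 is now all distinguished symbols — the join is lossless.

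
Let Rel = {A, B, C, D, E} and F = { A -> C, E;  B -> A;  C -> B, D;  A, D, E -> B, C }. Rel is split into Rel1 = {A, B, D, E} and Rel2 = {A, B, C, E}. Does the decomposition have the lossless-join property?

Yes

Common attributes: Rel1 ∩ Rel2 = {A, B, E}.
Closure of {A, B, E}: A → C, E applies, adding C; C → B, D applies, adding D. So (A, B, E)⁺ = {A, B, C, D, E}.
This closure contains every attribute of Rel1, so Rel1 ∩ Rel2 → Rel1. The join is lossless.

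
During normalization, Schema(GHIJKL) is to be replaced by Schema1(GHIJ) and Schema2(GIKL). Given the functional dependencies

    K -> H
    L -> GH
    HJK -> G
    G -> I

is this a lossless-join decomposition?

Common attributes: Schema1 ∩ Schema2 = {GI}.
No dependency enlarges {GI}, so (GI)⁺ = {GI}.
The closure contains neither all of Schema1 = {GHIJ} nor all of Schema2 = {GIKL}, so the common attributes are not a superkey of either fragment. The join is lossy.

No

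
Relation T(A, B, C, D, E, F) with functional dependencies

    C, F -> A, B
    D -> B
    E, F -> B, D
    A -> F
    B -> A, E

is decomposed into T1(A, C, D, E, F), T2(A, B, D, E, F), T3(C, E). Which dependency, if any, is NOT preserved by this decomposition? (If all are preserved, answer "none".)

C, F → A, B: restricted closure across fragments reaches A, B.
D → B lies within T2.
E, F → B, D lies within T2.
A → F lies within T1.
B → A, E lies within T2.
Every dependency is enforceable on the fragments, so the decomposition is dependency-preserving.

none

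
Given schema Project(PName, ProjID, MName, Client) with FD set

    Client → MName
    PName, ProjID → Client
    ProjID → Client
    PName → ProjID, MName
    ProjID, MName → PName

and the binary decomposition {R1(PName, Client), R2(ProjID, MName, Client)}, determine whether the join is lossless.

No

Common attributes: R1 ∩ R2 = {Client}.
Closure of {Client}: Client → MName applies, adding MName. So (Client)⁺ = {MName, Client}.
The closure contains neither all of R1 = {PName, Client} nor all of R2 = {ProjID, MName, Client}, so the common attributes are not a superkey of either fragment. The join is lossy.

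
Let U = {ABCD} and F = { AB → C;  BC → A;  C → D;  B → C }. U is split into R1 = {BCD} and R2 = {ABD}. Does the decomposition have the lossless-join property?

Yes

Common attributes: R1 ∩ R2 = {BD}.
Closure of {BD}: B → C applies, adding C; BC → A applies, adding A. So (BD)⁺ = {ABCD}.
This closure contains every attribute of R1, so R1 ∩ R2 → R1. The join is lossless.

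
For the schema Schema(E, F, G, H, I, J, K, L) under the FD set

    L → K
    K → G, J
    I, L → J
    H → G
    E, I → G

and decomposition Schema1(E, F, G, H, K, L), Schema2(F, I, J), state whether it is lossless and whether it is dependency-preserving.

Lossless test: (F)⁺ = {F}, which is a superkey of neither fragment — lossy.
Dependency preservation: the restricted closure of {K} across the fragments never reaches {G, J}, so K → G, J cannot be enforced without a join — not preserved.

lossy and not dependency-preserving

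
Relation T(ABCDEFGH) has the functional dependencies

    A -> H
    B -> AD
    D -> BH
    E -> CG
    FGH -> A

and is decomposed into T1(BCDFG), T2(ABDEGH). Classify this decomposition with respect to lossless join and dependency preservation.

lossy and not dependency-preserving

Lossless test: (BDG)⁺ = {ABDGH}, which is a superkey of neither fragment — lossy.
Dependency preservation: the restricted closure of {E} across the fragments never reaches {CG}, so E → CG cannot be enforced without a join — not preserved.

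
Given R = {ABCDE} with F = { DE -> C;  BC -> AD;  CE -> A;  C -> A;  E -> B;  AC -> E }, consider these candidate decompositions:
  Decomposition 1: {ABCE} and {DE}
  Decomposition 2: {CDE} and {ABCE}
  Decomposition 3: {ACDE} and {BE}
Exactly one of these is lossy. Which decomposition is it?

Decomposition 1: common = {E}, closure = {BE} → lossy.
Decomposition 2: common = {CE}, closure = {ABCDE} → lossless.
Decomposition 3: common = {E}, closure = {BE} → lossless.

Decomposition 1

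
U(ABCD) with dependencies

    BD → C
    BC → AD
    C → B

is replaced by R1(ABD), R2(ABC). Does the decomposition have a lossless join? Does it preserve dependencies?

Lossless test: (AB)⁺ = {AB}, which is a superkey of neither fragment — lossy.
Dependency preservation: the restricted closure of {BD} across the fragments never reaches {C}, so BD → C cannot be enforced without a join — not preserved.

lossy and not dependency-preserving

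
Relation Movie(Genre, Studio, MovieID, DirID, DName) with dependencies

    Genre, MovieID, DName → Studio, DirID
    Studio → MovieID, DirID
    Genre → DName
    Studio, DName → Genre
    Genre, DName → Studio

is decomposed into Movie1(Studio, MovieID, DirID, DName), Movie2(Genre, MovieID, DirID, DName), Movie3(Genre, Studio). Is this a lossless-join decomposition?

Chase test. Columns are Genre, Studio, MovieID, DirID, DName; row i has aⱼ where attribute j ∈ Moviei, else bᵢⱼ.
Initial tableau (one row per fragment):
  row 1: b11 a2 a3 a4 a5
  row 2: a1 b22 a3 a4 a5
  row 3: a1 a2 b33 b34 b35
Rows 1 and 3 agree on Studio; apply Studio→MovieID, DirID and equate their MovieID, DirID entries.
Rows 2 and 3 agree on Genre; apply Genre→DName and equate their DName entries.
Rows 1 and 3 agree on Studio, DName; apply Studio, DName→Genre and equate their Genre entries.
Rows 1 and 2 agree on Genre, DName; apply Genre, DName→Studio and equate their Studio entries.
Row 1 is now all distinguished symbols — the join is lossless.

Yes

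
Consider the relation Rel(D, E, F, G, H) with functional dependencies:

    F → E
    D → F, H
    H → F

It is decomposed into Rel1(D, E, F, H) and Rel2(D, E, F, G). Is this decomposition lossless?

Yes

Common attributes: Rel1 ∩ Rel2 = {D, E, F}.
Closure of {D, E, F}: D → F, H applies, adding H. So (D, E, F)⁺ = {D, E, F, H}.
This closure contains every attribute of Rel1, so Rel1 ∩ Rel2 → Rel1. The join is lossless.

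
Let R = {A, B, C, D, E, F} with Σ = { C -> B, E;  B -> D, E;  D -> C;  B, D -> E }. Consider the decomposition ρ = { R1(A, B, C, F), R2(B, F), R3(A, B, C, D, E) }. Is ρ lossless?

Yes

Chase test. Columns are A, B, C, D, E, F; row i has aⱼ where attribute j ∈ Ri, else bᵢⱼ.
Initial tableau (one row per fragment):
  row 1: a1 a2 a3 b14 b15 a6
  row 2: b21 a2 b23 b24 b25 a6
  row 3: a1 a2 a3 a4 a5 b36
Rows 1 and 3 agree on C; apply C→B, E and equate their B, E entries.
Rows 1 and 2 agree on B; apply B→D, E and equate their D, E entries.
Rows 1 and 3 agree on B; apply B→D, E and equate their D, E entries.
Rows 1 and 2 agree on D; apply D→C and equate their C entries.
Row 1 is now all distinguished symbols — the join is lossless.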